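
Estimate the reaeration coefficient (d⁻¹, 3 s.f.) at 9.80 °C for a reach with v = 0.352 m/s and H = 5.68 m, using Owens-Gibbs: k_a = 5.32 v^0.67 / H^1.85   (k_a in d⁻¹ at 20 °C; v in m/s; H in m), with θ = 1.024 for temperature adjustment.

k_a ≈ 0.0835 d⁻¹

k_a(20) = 5.32 × 0.352^0.67 / 5.68^1.85 = 5.32 × 0.4968 / 24.86 = 0.1063 d⁻¹.
k_a(9.80) = 0.1063 × 1.024^(9.80−20) = 0.1063 × 0.7851 = 0.08346 d⁻¹.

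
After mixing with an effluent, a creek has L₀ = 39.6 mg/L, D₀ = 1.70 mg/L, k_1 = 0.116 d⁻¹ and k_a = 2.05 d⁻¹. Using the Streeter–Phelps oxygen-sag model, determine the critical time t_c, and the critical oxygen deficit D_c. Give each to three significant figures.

t_c ≈ 0.835 d; D_c ≈ 2.03 mg/L

With k_a/k_1 = 17.67 and 1 − D₀(k_a−k_1)/(k_1 L₀) = 0.2843,
t_c = ln(17.67 × 0.2843) / (2.05 − 0.116) = ln(5.024) / 1.934 = 1.614/1.934 = 0.8346 d.
D_c = (k_1/k_a) L₀ e^(−k_1 t_c) = (0.116/2.05) × 39.6 × e^(−0.116×0.8346) = 0.05659 × 39.6 × 0.9077 = 2.034 mg/L.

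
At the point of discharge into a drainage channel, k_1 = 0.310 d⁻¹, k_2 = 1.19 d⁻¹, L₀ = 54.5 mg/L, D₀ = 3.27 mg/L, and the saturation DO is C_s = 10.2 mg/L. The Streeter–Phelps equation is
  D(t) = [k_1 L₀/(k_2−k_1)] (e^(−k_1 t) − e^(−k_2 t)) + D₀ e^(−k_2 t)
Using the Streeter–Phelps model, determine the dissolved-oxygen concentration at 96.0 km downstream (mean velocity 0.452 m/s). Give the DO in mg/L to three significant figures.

Travel time t = x/v = 96.0 km / (0.452 m/s) = 96000 m / 0.452 m/s = 212400 s = 2.458 d.
k_1 L₀/(k_2−k_1) = 0.310×54.5/(1.19−0.310) = 16.89/0.8800 = 19.20 mg/L.
e^(−k_1 t) = e^(−0.310×2.458) = 0.4667; e^(−k_2 t) = e^(−1.19×2.458) = 0.05365.
D = 19.20 × (0.4667 − 0.05365) + 3.27 × 0.05365 = 7.930 + 0.1754 = 8.106 mg/L.
DO = C_s − D = 10.2 − 8.106 = 2.094 mg/L.

DO ≈ 2.09 mg/L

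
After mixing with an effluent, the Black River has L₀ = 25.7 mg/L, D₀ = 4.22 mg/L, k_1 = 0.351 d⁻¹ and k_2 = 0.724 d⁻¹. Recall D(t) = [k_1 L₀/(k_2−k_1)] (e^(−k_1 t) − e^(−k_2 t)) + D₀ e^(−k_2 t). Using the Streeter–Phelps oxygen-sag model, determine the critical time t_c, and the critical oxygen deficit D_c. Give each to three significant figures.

With k_2/k_1 = 2.063 and 1 − D₀(k_2−k_1)/(k_1 L₀) = 0.8255,
t_c = ln(2.063 × 0.8255) / (0.724 − 0.351) = ln(1.703) / 0.3730 = 0.5322/0.3730 = 1.427 d.
D_c = (k_1/k_2) L₀ e^(−k_1 t_c) = (0.351/0.724) × 25.7 × e^(−0.351×1.427) = 0.4848 × 25.7 × 0.6060 = 7.551 mg/L.

t_c ≈ 1.43 d; D_c ≈ 7.55 mg/L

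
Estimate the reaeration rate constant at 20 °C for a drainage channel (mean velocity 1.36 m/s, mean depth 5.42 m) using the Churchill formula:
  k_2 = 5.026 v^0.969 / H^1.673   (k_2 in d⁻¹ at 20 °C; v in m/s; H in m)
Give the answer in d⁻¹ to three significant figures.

k_2 ≈ 0.401 d⁻¹

k_2 = 5.026 × 1.36^0.969 / 5.42^1.673 = 5.026 × 1.347 / 16.90 = 0.4005 d⁻¹.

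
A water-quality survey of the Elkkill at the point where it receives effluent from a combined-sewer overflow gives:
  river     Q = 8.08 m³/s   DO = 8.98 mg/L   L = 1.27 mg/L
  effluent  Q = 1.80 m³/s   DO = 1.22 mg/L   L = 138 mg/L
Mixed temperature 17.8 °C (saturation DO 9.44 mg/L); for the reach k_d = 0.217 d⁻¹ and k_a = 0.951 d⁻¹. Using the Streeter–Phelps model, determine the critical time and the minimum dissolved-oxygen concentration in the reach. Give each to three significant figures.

t_c ≈ 1.64 d; minimum DO ≈ 5.25 mg/L

Mixed DO = (8.08×8.98 + 1.80×1.22)/(8.08+1.80) = 74.75/9.880 = 7.566 mg/L.
Mixed L₀ = (8.08×1.27 + 1.80×138)/(9.880) = 258.7/9.880 = 26.18 mg/L.
Initial deficit D₀ = C_s − DO₀ = 9.44 − 7.566 = 1.874 mg/L.
t_c = (1/0.7340) ln[(0.951/0.217)(1 − 1.874×0.7340/(0.217×26.18))] = 1.362 × ln(3.322) = 1.635 d.
D_c = (0.217/0.951) × 26.18 × e^(−0.217×1.635) = 0.2282 × 26.18 × 0.7012 = 4.189 mg/L.
Minimum DO = 9.44 − 4.189 = 5.251 mg/L.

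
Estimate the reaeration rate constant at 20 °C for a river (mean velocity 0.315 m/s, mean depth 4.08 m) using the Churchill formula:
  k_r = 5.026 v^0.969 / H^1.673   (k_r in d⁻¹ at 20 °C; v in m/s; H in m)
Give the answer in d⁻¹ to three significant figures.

k_r = 5.026 × 0.315^0.969 / 4.08^1.673 = 5.026 × 0.3265 / 10.51 = 0.1561 d⁻¹.

k_r ≈ 0.156 d⁻¹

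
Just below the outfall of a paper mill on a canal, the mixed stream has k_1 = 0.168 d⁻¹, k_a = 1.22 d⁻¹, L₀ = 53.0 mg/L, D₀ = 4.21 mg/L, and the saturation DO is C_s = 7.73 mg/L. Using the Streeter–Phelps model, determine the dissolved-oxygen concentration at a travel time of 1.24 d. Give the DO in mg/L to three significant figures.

k_1 L₀/(k_a−k_1) = 0.168×53.0/(1.22−0.168) = 8.904/1.052 = 8.464 mg/L.
e^(−k_1 t) = e^(−0.168×1.240) = 0.8119; e^(−k_a t) = e^(−1.22×1.240) = 0.2203.
D = 8.464 × (0.8119 − 0.2203) + 4.21 × 0.2203 = 5.008 + 0.9274 = 5.935 mg/L.
DO = C_s − D = 7.73 − 5.935 = 1.795 mg/L.

DO ≈ 1.79 mg/L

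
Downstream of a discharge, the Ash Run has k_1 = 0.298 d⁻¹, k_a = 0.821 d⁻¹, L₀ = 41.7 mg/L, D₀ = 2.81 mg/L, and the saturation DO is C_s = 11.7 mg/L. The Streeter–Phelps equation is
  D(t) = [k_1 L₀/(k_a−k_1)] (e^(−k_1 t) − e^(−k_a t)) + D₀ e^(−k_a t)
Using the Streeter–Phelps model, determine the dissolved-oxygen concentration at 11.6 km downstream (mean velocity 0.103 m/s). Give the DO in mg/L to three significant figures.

DO ≈ 2.77 mg/L

Travel time t = x/v = 11.6 km / (0.103 m/s) = 11600 m / 0.103 m/s = 112600 s = 1.303 d.
k_1 L₀/(k_a−k_1) = 0.298×41.7/(0.821−0.298) = 12.43/0.5230 = 23.76 mg/L.
e^(−k_1 t) = e^(−0.298×1.303) = 0.6781; e^(−k_a t) = e^(−0.821×1.303) = 0.3430.
D = 23.76 × (0.6781 − 0.3430) + 2.81 × 0.3430 = 7.964 + 0.9637 = 8.927 mg/L.
DO = C_s − D = 11.7 − 8.927 = 2.773 mg/L.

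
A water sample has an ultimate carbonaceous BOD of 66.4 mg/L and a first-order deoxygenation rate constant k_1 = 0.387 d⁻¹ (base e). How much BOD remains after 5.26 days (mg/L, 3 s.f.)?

L ≈ 8.67 mg/L

L_t = L₀ e^(−k_1 t) = 66.4 × e^(−0.387×5.26) = 66.4 × 0.1306 = 8.672 mg/L.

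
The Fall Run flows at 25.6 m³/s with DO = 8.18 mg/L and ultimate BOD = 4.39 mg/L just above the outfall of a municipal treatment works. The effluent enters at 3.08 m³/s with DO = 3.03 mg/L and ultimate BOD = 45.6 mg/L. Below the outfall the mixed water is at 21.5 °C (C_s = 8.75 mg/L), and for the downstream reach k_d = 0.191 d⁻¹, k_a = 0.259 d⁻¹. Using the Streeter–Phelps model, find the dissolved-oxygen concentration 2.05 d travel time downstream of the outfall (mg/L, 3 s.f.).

Mixed DO = (25.6×8.18 + 3.08×3.03)/(25.6+3.08) = 218.7/28.68 = 7.627 mg/L.
Mixed L₀ = (25.6×4.39 + 3.08×45.6)/(28.68) = 252.8/28.68 = 8.816 mg/L.
Initial deficit D₀ = C_s − DO₀ = 8.75 − 7.627 = 1.123 mg/L.
D(2.05) = [0.191×8.816/(0.259−0.191)](e^(−0.191×2.05) − e^(−0.259×2.05)) + 1.123 e^(−0.259×2.05)
= 24.76 × (0.6760 − 0.5880) + 1.123 × 0.5880 = 2.838 mg/L.
DO = 8.75 − 2.838 = 5.912 mg/L.

DO ≈ 5.91 mg/L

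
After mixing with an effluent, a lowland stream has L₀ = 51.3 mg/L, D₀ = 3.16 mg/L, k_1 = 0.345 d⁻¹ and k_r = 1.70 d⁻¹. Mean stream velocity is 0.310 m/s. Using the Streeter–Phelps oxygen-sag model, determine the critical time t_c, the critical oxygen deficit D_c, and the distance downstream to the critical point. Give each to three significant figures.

t_c = [1/(k_r−k_1)] ln[(k_r/k_1)(1 − D₀(k_r−k_1)/(k_1 L₀))]
= [1/(1.70−0.345)] ln[(1.70/0.345)(1 − 3.16×1.355/(0.345×51.3))]
= (1/1.355) ln[4.928 × 0.7581] = 0.7380 × ln(3.735) = 0.7380 × 1.318 = 0.9726 d.
D_c = (k_1/k_r) L₀ e^(−k_1 t_c) = (0.345/1.70) × 51.3 × e^(−0.345×0.9726) = 0.2029 × 51.3 × 0.7149 = 7.443 mg/L.
x_c = v t_c = 0.310 m/s × 0.9726 d × 86400 s/d = 26050 m ≈ 26.0 km.

t_c ≈ 0.973 d; D_c ≈ 7.44 mg/L; x_c ≈ 26.0 km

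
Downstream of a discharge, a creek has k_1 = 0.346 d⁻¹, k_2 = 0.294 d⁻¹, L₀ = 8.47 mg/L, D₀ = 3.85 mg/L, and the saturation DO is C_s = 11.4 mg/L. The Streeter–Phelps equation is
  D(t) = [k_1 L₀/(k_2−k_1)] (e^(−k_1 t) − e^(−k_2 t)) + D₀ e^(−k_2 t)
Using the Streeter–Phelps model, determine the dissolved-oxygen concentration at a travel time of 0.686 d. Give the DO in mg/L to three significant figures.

DO ≈ 6.64 mg/L

k_1 L₀/(k_2−k_1) = 0.346×8.47/(0.294−0.346) = 2.931/-0.05200 = -56.36 mg/L.
e^(−k_1 t) = e^(−0.346×0.6860) = 0.7887; e^(−k_2 t) = e^(−0.294×0.6860) = 0.8174.
D = -56.36 × (0.7887 − 0.8174) + 3.85 × 0.8174 = 1.614 + 3.147 = 4.761 mg/L.
DO = C_s − D = 11.4 − 4.761 = 6.639 mg/L.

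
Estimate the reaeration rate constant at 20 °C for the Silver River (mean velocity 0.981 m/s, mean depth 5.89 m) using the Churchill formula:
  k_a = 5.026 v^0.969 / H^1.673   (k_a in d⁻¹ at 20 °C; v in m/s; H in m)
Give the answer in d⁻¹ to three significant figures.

k_a = 5.026 × 0.981^0.969 / 5.89^1.673 = 5.026 × 0.9816 / 19.43 = 0.2539 d⁻¹.

k_a ≈ 0.254 d⁻¹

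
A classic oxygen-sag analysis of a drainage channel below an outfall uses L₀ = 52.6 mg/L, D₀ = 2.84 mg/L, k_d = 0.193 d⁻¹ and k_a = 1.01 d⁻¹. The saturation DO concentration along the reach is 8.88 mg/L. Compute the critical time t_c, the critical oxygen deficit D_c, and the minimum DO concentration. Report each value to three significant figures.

At the critical point dD/dt = 0, so k_d L₀ e^(−k_d t) = k_a D. Substituting D(t) from the Streeter–Phelps equation and solving for t gives
t_c = ln[(k_a/k_d)(1 − D₀(k_a−k_d)/(k_d L₀))] / (k_a−k_d).
Here k_a−k_d = 0.8170 d⁻¹ and 1 − D₀(k_a−k_d)/(k_d L₀) = 1 − 2.84×0.8170/(0.193×52.6) = 0.7714, so
t_c = ln(5.233 × 0.7714) / 0.8170 = 1.396 / 0.8170 = 1.708 d.
L(t_c) = L₀ e^(−k_d t_c) = 52.6 × 0.7192 = 37.83 mg/L, and at the critical point k_a D_c = k_d L, so D_c = (0.193/1.01) × 37.83 = 7.229 mg/L.
Minimum DO = C_s − D_c = 8.88 − 7.229 = 1.651 mg/L.

t_c ≈ 1.71 d; D_c ≈ 7.23 mg/L; min DO ≈ 1.65 mg/L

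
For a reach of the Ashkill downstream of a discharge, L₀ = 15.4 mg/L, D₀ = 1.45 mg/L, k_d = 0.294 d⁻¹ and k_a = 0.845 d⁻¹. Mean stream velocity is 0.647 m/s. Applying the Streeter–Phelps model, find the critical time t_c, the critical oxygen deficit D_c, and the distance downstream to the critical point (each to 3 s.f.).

With k_a/k_d = 2.874 and 1 − D₀(k_a−k_d)/(k_d L₀) = 0.8235,
t_c = ln(2.874 × 0.8235) / (0.845 − 0.294) = ln(2.367) / 0.5510 = 0.8616/0.5510 = 1.564 d.
D_c = (k_d/k_a) L₀ e^(−k_d t_c) = (0.294/0.845) × 15.4 × e^(−0.294×1.564) = 0.3479 × 15.4 × 0.6315 = 3.383 mg/L.
x_c = v t_c = 0.647 m/s × 1.564 d × 86400 s/d = 87410 m ≈ 87.4 km.

t_c ≈ 1.56 d; D_c ≈ 3.38 mg/L; x_c ≈ 87.4 km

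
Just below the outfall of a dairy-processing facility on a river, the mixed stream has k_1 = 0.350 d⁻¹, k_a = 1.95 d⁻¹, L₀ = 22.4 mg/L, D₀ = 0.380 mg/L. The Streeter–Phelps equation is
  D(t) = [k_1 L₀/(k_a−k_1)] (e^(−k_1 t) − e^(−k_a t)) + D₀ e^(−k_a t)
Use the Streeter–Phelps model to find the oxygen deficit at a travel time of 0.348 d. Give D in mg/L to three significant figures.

D ≈ 2.04 mg/L

k_1 L₀/(k_a−k_1) = 0.350×22.4/(1.95−0.350) = 7.840/1.600 = 4.900 mg/L.
e^(−k_1 t) = e^(−0.350×0.3480) = 0.8853; e^(−k_a t) = e^(−1.95×0.3480) = 0.5073.
D = 4.900 × (0.8853 − 0.5073) + 0.380 × 0.5073 = 1.852 + 0.1928 = 2.045 mg/L.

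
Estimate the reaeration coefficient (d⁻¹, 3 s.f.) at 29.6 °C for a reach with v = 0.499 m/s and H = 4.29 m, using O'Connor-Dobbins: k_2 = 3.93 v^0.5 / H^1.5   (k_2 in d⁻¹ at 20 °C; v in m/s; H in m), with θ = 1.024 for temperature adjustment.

k_2(20) = 3.93 × 0.499^0.5 / 4.29^1.5 = 3.93 × 0.7064 / 8.886 = 0.3124 d⁻¹.
k_2(29.6) = 0.3124 × 1.024^(29.6−20) = 0.3124 × 1.256 = 0.3923 d⁻¹.

k_2 ≈ 0.392 d⁻¹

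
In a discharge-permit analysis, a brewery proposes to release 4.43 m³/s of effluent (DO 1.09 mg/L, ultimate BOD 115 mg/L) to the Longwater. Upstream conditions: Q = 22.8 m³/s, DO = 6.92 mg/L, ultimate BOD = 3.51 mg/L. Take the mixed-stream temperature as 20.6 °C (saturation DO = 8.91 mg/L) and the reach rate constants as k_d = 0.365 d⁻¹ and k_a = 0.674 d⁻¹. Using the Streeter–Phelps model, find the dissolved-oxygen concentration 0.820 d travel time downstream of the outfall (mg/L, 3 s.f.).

DO ≈ 2.98 mg/L

Mixed DO = (22.8×6.92 + 4.43×1.09)/(22.8+4.43) = 162.6/27.23 = 5.972 mg/L.
Mixed L₀ = (22.8×3.51 + 4.43×115)/(27.23) = 589.5/27.23 = 21.65 mg/L.
Initial deficit D₀ = C_s − DO₀ = 8.91 − 5.972 = 2.938 mg/L.
D(0.820) = [0.365×21.65/(0.674−0.365)](e^(−0.365×0.820) − e^(−0.674×0.820)) + 2.938 e^(−0.674×0.820)
= 25.57 × (0.7413 − 0.5754) + 2.938 × 0.5754 = 5.934 mg/L.
DO = 8.91 − 5.934 = 2.976 mg/L.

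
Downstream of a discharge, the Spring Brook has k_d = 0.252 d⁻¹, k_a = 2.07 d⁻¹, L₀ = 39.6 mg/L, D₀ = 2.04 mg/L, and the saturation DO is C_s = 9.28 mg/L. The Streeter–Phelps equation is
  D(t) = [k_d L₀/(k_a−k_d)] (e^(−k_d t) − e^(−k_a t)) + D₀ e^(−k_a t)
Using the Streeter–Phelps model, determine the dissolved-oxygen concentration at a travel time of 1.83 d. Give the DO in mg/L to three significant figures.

k_d L₀/(k_a−k_d) = 0.252×39.6/(2.07−0.252) = 9.979/1.818 = 5.489 mg/L.
e^(−k_d t) = e^(−0.252×1.830) = 0.6306; e^(−k_a t) = e^(−2.07×1.830) = 0.02264.
D = 5.489 × (0.6306 − 0.02264) + 2.04 × 0.02264 = 3.337 + 0.04618 = 3.383 mg/L.
DO = C_s − D = 9.28 − 3.383 = 5.897 mg/L.

DO ≈ 5.90 mg/L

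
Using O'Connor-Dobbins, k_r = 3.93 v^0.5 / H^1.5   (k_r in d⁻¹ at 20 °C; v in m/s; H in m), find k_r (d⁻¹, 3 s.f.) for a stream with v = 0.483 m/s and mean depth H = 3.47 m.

k_r = 3.93 × 0.483^0.5 / 3.47^1.5 = 3.93 × 0.6950 / 6.464 = 0.4225 d⁻¹.

k_r ≈ 0.423 d⁻¹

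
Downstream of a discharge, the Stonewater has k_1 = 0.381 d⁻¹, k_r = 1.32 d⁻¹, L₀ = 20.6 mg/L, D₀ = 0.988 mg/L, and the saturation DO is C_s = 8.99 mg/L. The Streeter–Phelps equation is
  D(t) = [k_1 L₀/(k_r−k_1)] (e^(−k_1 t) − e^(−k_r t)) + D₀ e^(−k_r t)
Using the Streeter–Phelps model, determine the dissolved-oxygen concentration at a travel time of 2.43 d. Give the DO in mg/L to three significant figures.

DO ≈ 5.98 mg/L

k_1 L₀/(k_r−k_1) = 0.381×20.6/(1.32−0.381) = 7.849/0.9390 = 8.358 mg/L.
e^(−k_1 t) = e^(−0.381×2.430) = 0.3962; e^(−k_r t) = e^(−1.32×2.430) = 0.04045.
D = 8.358 × (0.3962 − 0.04045) + 0.988 × 0.04045 = 2.974 + 0.03997 = 3.013 mg/L.
DO = C_s − D = 8.99 − 3.013 = 5.977 mg/L.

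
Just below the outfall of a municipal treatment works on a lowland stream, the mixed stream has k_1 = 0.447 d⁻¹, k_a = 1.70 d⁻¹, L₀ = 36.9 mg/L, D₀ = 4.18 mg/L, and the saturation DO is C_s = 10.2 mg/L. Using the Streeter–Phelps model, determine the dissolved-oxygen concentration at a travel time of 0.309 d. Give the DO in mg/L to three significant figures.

DO ≈ 4.05 mg/L

k_1 L₀/(k_a−k_1) = 0.447×36.9/(1.70−0.447) = 16.49/1.253 = 13.16 mg/L.
e^(−k_1 t) = e^(−0.447×0.3090) = 0.8710; e^(−k_a t) = e^(−1.70×0.3090) = 0.5914.
D = 13.16 × (0.8710 − 0.5914) + 4.18 × 0.5914 = 3.681 + 2.472 = 6.153 mg/L.
DO = C_s − D = 10.2 − 6.153 = 4.047 mg/L.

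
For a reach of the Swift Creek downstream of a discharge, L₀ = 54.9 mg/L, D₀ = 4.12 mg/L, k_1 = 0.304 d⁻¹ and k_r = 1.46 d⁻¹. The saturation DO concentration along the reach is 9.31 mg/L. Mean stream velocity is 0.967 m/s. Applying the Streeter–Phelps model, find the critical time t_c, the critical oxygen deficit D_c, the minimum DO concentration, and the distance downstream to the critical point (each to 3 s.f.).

t_c = [1/(k_r−k_1)] ln[(k_r/k_1)(1 − D₀(k_r−k_1)/(k_1 L₀))]
= [1/(1.46−0.304)] ln[(1.46/0.304)(1 − 4.12×1.156/(0.304×54.9))]
= (1/1.156) ln[4.803 × 0.7146] = 0.8651 × ln(3.432) = 0.8651 × 1.233 = 1.067 d.
D_c = (k_1/k_r) L₀ e^(−k_1 t_c) = (0.304/1.46) × 54.9 × e^(−0.304×1.067) = 0.2082 × 54.9 × 0.7230 = 8.265 mg/L.
Minimum DO = C_s − D_c = 9.31 − 8.265 = 1.045 mg/L.
x_c = v t_c = 0.967 m/s × 1.067 d × 86400 s/d = 89130 m ≈ 89.1 km.

t_c ≈ 1.07 d; D_c ≈ 8.27 mg/L; min DO ≈ 1.04 mg/L; x_c ≈ 89.1 km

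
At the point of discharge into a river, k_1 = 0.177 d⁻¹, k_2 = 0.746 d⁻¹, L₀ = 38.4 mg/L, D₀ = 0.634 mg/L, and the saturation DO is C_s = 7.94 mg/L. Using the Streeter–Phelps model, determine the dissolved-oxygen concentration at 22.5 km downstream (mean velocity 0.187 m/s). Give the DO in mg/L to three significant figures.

DO ≈ 2.61 mg/L

Travel time t = x/v = 22.5 km / (0.187 m/s) = 22500 m / 0.187 m/s = 120300 s = 1.393 d.
k_1 L₀/(k_2−k_1) = 0.177×38.4/(0.746−0.177) = 6.797/0.5690 = 11.95 mg/L.
e^(−k_1 t) = e^(−0.177×1.393) = 0.7815; e^(−k_2 t) = e^(−0.746×1.393) = 0.3539.
D = 11.95 × (0.7815 − 0.3539) + 0.634 × 0.3539 = 5.109 + 0.2243 = 5.333 mg/L.
DO = C_s − D = 7.94 − 5.333 = 2.607 mg/L.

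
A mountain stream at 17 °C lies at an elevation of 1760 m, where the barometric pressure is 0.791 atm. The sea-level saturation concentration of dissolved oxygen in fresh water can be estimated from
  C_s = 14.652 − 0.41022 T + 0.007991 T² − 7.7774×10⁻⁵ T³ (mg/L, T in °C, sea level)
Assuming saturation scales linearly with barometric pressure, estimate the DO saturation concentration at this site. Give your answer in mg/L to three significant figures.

At sea level: C_s = 14.652 − 0.41022×17 + 0.007991×17² − 7.7774×10⁻⁵×17³ = 9.606 mg/L.
Pressure correction: C_s' = 9.606 × 0.791 = 7.598 mg/L.

C_s ≈ 7.60 mg/L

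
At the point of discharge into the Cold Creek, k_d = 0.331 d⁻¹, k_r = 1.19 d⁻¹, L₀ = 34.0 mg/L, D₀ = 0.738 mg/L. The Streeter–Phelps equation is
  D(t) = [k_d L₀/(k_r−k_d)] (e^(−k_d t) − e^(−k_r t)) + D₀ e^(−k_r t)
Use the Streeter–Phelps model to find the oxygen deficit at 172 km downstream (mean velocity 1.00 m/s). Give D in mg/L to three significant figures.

D ≈ 5.62 mg/L

Travel time t = x/v = 172 km / (1.00 m/s) = 172000 m / 1.00 m/s = 172000 s = 1.991 d.
k_d L₀/(k_r−k_d) = 0.331×34.0/(1.19−0.331) = 11.25/0.8590 = 13.10 mg/L.
e^(−k_d t) = e^(−0.331×1.991) = 0.5174; e^(−k_r t) = e^(−1.19×1.991) = 0.09358.
D = 13.10 × (0.5174 − 0.09358) + 0.738 × 0.09358 = 5.553 + 0.06906 = 5.622 mg/L.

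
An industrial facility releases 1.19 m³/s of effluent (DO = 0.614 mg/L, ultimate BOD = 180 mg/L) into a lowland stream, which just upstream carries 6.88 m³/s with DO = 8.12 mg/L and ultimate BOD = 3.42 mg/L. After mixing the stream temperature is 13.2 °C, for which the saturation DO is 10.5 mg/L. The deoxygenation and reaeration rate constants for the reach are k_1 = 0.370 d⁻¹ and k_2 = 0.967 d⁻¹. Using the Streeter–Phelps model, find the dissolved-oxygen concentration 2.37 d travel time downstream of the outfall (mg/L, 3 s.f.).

DO ≈ 4.40 mg/L

Mixed DO = (6.88×8.12 + 1.19×0.614)/(6.88+1.19) = 56.60/8.070 = 7.013 mg/L.
Mixed L₀ = (6.88×3.42 + 1.19×180)/(8.070) = 237.7/8.070 = 29.46 mg/L.
Initial deficit D₀ = C_s − DO₀ = 10.5 − 7.013 = 3.487 mg/L.
D(2.37) = [0.370×29.46/(0.967−0.370)](e^(−0.370×2.37) − e^(−0.967×2.37)) + 3.487 e^(−0.967×2.37)
= 18.26 × (0.4161 − 0.1011) + 3.487 × 0.1011 = 6.103 mg/L.
DO = 10.5 − 6.103 = 4.397 mg/L.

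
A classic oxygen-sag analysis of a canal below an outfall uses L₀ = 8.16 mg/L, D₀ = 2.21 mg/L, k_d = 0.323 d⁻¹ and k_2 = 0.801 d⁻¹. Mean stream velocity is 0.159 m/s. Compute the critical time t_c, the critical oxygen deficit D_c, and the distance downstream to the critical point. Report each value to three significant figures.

With k_2/k_d = 2.480 and 1 − D₀(k_2−k_d)/(k_d L₀) = 0.5992,
t_c = ln(2.480 × 0.5992) / (0.801 − 0.323) = ln(1.486) / 0.4780 = 0.3960/0.4780 = 0.8286 d.
L(t_c) = L₀ e^(−k_d t_c) = 8.16 × 0.7652 = 6.244 mg/L, and at the critical point k_2 D_c = k_d L, so D_c = (0.323/0.801) × 6.244 = 2.518 mg/L.
x_c = v t_c = 0.159 m/s × 0.8286 d × 86400 s/d = 11380 m ≈ 11.4 km.

t_c ≈ 0.829 d; D_c ≈ 2.52 mg/L; x_c ≈ 11.4 km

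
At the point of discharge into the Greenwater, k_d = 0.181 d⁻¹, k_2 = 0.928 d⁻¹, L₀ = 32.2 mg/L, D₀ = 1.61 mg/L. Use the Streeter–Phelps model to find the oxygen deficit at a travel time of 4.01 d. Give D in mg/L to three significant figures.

k_d L₀/(k_2−k_d) = 0.181×32.2/(0.928−0.181) = 5.828/0.7470 = 7.802 mg/L.
e^(−k_d t) = e^(−0.181×4.010) = 0.4839; e^(−k_2 t) = e^(−0.928×4.010) = 0.02420.
D = 7.802 × (0.4839 − 0.02420) + 1.61 × 0.02420 = 3.587 + 0.03897 = 3.626 mg/L.

D ≈ 3.63 mg/L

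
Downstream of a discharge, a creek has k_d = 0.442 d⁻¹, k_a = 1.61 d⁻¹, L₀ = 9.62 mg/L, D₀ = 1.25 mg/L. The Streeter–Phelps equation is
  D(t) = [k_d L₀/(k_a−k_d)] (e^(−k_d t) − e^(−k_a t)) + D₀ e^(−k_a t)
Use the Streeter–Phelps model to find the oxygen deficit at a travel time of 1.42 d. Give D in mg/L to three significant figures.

k_d L₀/(k_a−k_d) = 0.442×9.62/(1.61−0.442) = 4.252/1.168 = 3.640 mg/L.
e^(−k_d t) = e^(−0.442×1.420) = 0.5339; e^(−k_a t) = e^(−1.61×1.420) = 0.1017.
D = 3.640 × (0.5339 − 0.1017) + 1.25 × 0.1017 = 1.573 + 0.1271 = 1.700 mg/L.

D ≈ 1.70 mg/L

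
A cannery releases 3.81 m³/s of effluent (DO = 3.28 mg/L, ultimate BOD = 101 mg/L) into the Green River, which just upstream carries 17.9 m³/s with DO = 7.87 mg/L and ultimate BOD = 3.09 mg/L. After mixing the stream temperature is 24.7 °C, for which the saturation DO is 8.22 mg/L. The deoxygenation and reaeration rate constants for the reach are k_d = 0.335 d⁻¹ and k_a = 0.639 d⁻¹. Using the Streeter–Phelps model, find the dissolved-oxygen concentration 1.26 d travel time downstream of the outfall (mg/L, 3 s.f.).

Mixed DO = (17.9×7.87 + 3.81×3.28)/(17.9+3.81) = 153.4/21.71 = 7.064 mg/L.
Mixed L₀ = (17.9×3.09 + 3.81×101)/(21.71) = 440.1/21.71 = 20.27 mg/L.
Initial deficit D₀ = C_s − DO₀ = 8.22 − 7.064 = 1.156 mg/L.
D(1.26) = [0.335×20.27/(0.639−0.335)](e^(−0.335×1.26) − e^(−0.639×1.26)) + 1.156 e^(−0.639×1.26)
= 22.34 × (0.6557 − 0.4470) + 1.156 × 0.4470 = 5.178 mg/L.
DO = 8.22 − 5.178 = 3.042 mg/L.

DO ≈ 3.04 mg/L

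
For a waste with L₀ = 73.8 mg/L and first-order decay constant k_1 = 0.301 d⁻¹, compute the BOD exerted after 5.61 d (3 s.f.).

y ≈ 60.2 mg/L

y_t = L₀(1 − e^(−k_1 t)) = 73.8 × (1 − e^(−0.301×5.61))
= 73.8 × (1 − 0.1848) = 73.8 × 0.8152 = 60.16 mg/L.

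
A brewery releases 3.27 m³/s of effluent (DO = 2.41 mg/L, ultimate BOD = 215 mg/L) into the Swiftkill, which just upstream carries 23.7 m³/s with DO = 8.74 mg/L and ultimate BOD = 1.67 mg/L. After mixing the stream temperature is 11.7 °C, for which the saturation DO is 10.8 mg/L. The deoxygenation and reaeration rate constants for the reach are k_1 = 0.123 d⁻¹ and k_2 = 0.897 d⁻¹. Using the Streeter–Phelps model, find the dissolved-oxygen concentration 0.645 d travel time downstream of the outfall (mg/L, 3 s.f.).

DO ≈ 7.63 mg/L

Mixed DO = (23.7×8.74 + 3.27×2.41)/(23.7+3.27) = 215.0/26.97 = 7.973 mg/L.
Mixed L₀ = (23.7×1.67 + 3.27×215)/(26.97) = 742.6/26.97 = 27.54 mg/L.
Initial deficit D₀ = C_s − DO₀ = 10.8 − 7.973 = 2.827 mg/L.
D(0.645) = [0.123×27.54/(0.897−0.123)](e^(−0.123×0.645) − e^(−0.897×0.645)) + 2.827 e^(−0.897×0.645)
= 4.376 × (0.9237 − 0.5607) + 2.827 × 0.5607 = 3.174 mg/L.
DO = 10.8 − 3.174 = 7.626 mg/L.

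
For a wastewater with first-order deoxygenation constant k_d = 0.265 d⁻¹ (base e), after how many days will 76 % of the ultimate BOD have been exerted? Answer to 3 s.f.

y/L₀ = 1 − e^(−k_d t) = 0.76 ⇒ e^(−k_d t) = 0.240
t = −ln(0.240) / 0.265 = 1.427 / 0.265 = 5.385 d.

t ≈ 5.39 d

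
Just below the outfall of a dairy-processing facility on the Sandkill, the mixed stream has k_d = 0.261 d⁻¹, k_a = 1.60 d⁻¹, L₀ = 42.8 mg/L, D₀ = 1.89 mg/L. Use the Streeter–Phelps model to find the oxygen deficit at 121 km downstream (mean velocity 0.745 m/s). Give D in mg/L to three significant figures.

Travel time t = x/v = 121 km / (0.745 m/s) = 121000 m / 0.745 m/s = 162400 s = 1.880 d.
k_d L₀/(k_a−k_d) = 0.261×42.8/(1.60−0.261) = 11.17/1.339 = 8.343 mg/L.
e^(−k_d t) = e^(−0.261×1.880) = 0.6122; e^(−k_a t) = e^(−1.60×1.880) = 0.04940.
D = 8.343 × (0.6122 − 0.04940) + 1.89 × 0.04940 = 4.696 + 0.09338 = 4.789 mg/L.

D ≈ 4.79 mg/L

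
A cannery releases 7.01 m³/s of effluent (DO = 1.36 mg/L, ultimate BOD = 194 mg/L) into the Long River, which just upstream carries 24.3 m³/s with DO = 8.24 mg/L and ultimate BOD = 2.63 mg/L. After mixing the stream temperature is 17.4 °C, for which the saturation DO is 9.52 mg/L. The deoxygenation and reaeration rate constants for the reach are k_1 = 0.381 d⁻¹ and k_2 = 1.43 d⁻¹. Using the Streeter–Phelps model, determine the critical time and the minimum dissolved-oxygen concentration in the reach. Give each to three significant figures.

t_c ≈ 1.08 d; minimum DO ≈ 1.50 mg/L

Mixed DO = (24.3×8.24 + 7.01×1.36)/(24.3+7.01) = 209.8/31.31 = 6.700 mg/L.
Mixed L₀ = (24.3×2.63 + 7.01×194)/(31.31) = 1424/31.31 = 45.48 mg/L.
Initial deficit D₀ = C_s − DO₀ = 9.52 − 6.700 = 2.820 mg/L.
t_c = (1/1.049) ln[(1.43/0.381)(1 − 2.820×1.049/(0.381×45.48))] = 0.9533 × ln(3.112) = 1.082 d.
D_c = (0.381/1.43) × 45.48 × e^(−0.381×1.082) = 0.2664 × 45.48 × 0.6621 = 8.022 mg/L.
Minimum DO = 9.52 − 8.022 = 1.498 mg/L.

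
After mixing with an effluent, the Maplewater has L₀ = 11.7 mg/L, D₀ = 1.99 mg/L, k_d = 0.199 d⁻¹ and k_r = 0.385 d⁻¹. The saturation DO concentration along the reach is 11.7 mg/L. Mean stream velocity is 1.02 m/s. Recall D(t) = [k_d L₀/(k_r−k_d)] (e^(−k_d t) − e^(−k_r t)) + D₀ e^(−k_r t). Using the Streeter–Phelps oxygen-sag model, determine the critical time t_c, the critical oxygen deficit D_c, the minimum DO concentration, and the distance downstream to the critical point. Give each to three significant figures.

t_c ≈ 2.62 d; D_c ≈ 3.59 mg/L; min DO ≈ 8.11 mg/L; x_c ≈ 231 km

At the critical point dD/dt = 0, so k_d L₀ e^(−k_d t) = k_r D. Substituting D(t) from the Streeter–Phelps equation and solving for t gives
t_c = ln[(k_r/k_d)(1 − D₀(k_r−k_d)/(k_d L₀))] / (k_r−k_d).
Here k_r−k_d = 0.1860 d⁻¹ and 1 − D₀(k_r−k_d)/(k_d L₀) = 1 − 1.99×0.1860/(0.199×11.7) = 0.8410, so
t_c = ln(1.935 × 0.8410) / 0.1860 = 0.4868 / 0.1860 = 2.617 d.
L(t_c) = L₀ e^(−k_d t_c) = 11.7 × 0.5940 = 6.950 mg/L, and at the critical point k_r D_c = k_d L, so D_c = (0.199/0.385) × 6.950 = 3.592 mg/L.
Minimum DO = C_s − D_c = 11.7 − 3.592 = 8.108 mg/L.
x_c = v t_c = 1.02 m/s × 2.617 d × 86400 s/d = 230700 m ≈ 231 km.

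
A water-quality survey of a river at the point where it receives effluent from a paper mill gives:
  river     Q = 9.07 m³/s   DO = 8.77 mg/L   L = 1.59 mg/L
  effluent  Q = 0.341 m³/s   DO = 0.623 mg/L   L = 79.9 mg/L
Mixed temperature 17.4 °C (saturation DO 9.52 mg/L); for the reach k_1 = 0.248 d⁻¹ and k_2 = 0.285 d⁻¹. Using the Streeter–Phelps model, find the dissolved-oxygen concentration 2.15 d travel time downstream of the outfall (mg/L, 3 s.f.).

Mixed DO = (9.07×8.77 + 0.341×0.623)/(9.07+0.341) = 79.76/9.411 = 8.475 mg/L.
Mixed L₀ = (9.07×1.59 + 0.341×79.9)/(9.411) = 41.67/9.411 = 4.427 mg/L.
Initial deficit D₀ = C_s − DO₀ = 9.52 − 8.475 = 1.045 mg/L.
D(2.15) = [0.248×4.427/(0.285−0.248)](e^(−0.248×2.15) − e^(−0.285×2.15)) + 1.045 e^(−0.285×2.15)
= 29.68 × (0.5867 − 0.5419) + 1.045 × 0.5419 = 1.898 mg/L.
DO = 9.52 − 1.898 = 7.622 mg/L.

DO ≈ 7.62 mg/L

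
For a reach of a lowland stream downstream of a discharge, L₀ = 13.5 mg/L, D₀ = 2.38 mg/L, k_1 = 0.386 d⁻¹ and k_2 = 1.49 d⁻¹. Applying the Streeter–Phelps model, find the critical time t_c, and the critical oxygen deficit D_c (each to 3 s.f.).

At the critical point dD/dt = 0, so k_1 L₀ e^(−k_1 t) = k_2 D. Substituting D(t) from the Streeter–Phelps equation and solving for t gives
t_c = ln[(k_2/k_1)(1 − D₀(k_2−k_1)/(k_1 L₀))] / (k_2−k_1).
Here k_2−k_1 = 1.104 d⁻¹ and 1 − D₀(k_2−k_1)/(k_1 L₀) = 1 − 2.38×1.104/(0.386×13.5) = 0.4958, so
t_c = ln(3.860 × 0.4958) / 1.104 = 0.6491 / 1.104 = 0.5879 d.
L(t_c) = L₀ e^(−k_1 t_c) = 13.5 × 0.7970 = 10.76 mg/L, and at the critical point k_2 D_c = k_1 L, so D_c = (0.386/1.49) × 10.76 = 2.787 mg/L.

t_c ≈ 0.588 d; D_c ≈ 2.79 mg/L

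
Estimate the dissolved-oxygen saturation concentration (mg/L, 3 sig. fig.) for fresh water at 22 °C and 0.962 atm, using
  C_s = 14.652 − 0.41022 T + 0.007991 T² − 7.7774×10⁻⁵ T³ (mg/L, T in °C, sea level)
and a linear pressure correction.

At sea level: C_s = 14.652 − 0.41022×22 + 0.007991×22² − 7.7774×10⁻⁵×22³ = 8.667 mg/L.
Pressure correction: C_s' = 8.667 × 0.962 = 8.337 mg/L.

C_s ≈ 8.34 mg/L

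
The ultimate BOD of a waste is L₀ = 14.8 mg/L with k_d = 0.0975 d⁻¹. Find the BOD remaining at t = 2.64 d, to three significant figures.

L_t = L₀ e^(−k_d t) = 14.8 × e^(−0.0975×2.64) = 14.8 × 0.7731 = 11.44 mg/L.

L ≈ 11.4 mg/L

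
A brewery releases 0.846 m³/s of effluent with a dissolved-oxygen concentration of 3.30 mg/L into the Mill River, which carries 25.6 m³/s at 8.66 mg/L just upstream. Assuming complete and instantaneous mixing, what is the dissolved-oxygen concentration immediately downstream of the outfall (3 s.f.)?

8.49 mg/L

Flow-weighted mixing: C = (Q_r C_r + Q_w C_w)/(Q_r + Q_w)
= (25.6×8.66 + 0.846×3.30)/(25.6 + 0.846) = 224.5/26.45 = 8.489 mg/L.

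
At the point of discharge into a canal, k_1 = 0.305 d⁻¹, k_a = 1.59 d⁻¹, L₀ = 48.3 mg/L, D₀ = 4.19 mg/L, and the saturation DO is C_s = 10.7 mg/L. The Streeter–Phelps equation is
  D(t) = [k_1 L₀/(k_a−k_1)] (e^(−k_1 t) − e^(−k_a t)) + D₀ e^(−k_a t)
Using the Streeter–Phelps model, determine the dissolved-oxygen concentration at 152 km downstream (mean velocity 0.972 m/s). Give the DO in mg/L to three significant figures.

DO ≈ 4.51 mg/L

Travel time t = x/v = 152 km / (0.972 m/s) = 152000 m / 0.972 m/s = 156400 s = 1.810 d.
k_1 L₀/(k_a−k_1) = 0.305×48.3/(1.59−0.305) = 14.73/1.285 = 11.46 mg/L.
e^(−k_1 t) = e^(−0.305×1.810) = 0.5758; e^(−k_a t) = e^(−1.59×1.810) = 0.05626.
D = 11.46 × (0.5758 − 0.05626) + 4.19 × 0.05626 = 5.956 + 0.2357 = 6.192 mg/L.
DO = C_s − D = 10.7 − 6.192 = 4.508 mg/L.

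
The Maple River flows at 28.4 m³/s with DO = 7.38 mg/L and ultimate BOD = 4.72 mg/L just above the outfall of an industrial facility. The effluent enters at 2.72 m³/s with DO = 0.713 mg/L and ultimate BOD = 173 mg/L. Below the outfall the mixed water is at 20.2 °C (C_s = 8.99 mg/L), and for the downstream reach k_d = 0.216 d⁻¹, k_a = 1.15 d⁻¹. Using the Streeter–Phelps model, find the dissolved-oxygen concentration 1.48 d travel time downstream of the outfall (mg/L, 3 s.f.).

Mixed DO = (28.4×7.38 + 2.72×0.713)/(28.4+2.72) = 211.5/31.12 = 6.797 mg/L.
Mixed L₀ = (28.4×4.72 + 2.72×173)/(31.12) = 604.6/31.12 = 19.43 mg/L.
Initial deficit D₀ = C_s − DO₀ = 8.99 − 6.797 = 2.193 mg/L.
D(1.48) = [0.216×19.43/(1.15−0.216)](e^(−0.216×1.48) − e^(−1.15×1.48)) + 2.193 e^(−1.15×1.48)
= 4.493 × (0.7264 − 0.1823) + 2.193 × 0.1823 = 2.844 mg/L.
DO = 8.99 − 2.844 = 6.146 mg/L.

DO ≈ 6.15 mg/L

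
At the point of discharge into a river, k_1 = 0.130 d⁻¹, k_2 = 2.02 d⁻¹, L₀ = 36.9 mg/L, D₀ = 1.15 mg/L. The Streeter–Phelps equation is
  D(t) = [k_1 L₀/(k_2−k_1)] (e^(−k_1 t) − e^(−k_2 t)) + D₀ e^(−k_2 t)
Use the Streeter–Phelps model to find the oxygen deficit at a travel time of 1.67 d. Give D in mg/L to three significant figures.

D ≈ 2.00 mg/L

k_1 L₀/(k_2−k_1) = 0.130×36.9/(2.02−0.130) = 4.797/1.890 = 2.538 mg/L.
e^(−k_1 t) = e^(−0.130×1.670) = 0.8048; e^(−k_2 t) = e^(−2.02×1.670) = 0.03427.
D = 2.538 × (0.8048 − 0.03427) + 1.15 × 0.03427 = 1.956 + 0.03941 = 1.995 mg/L.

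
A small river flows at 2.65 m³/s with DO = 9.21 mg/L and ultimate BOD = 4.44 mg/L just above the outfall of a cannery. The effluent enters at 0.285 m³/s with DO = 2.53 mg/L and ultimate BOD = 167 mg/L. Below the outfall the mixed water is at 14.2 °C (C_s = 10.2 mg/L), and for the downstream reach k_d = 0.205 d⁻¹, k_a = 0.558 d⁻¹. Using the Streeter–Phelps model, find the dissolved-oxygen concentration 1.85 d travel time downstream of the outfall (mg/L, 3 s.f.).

DO ≈ 5.76 mg/L

Mixed DO = (2.65×9.21 + 0.285×2.53)/(2.65+0.285) = 25.13/2.935 = 8.561 mg/L.
Mixed L₀ = (2.65×4.44 + 0.285×167)/(2.935) = 59.36/2.935 = 20.23 mg/L.
Initial deficit D₀ = C_s − DO₀ = 10.2 − 8.561 = 1.639 mg/L.
D(1.85) = [0.205×20.23/(0.558−0.205)](e^(−0.205×1.85) − e^(−0.558×1.85)) + 1.639 e^(−0.558×1.85)
= 11.75 × (0.6844 − 0.3562) + 1.639 × 0.3562 = 4.438 mg/L.
DO = 10.2 − 4.438 = 5.762 mg/L.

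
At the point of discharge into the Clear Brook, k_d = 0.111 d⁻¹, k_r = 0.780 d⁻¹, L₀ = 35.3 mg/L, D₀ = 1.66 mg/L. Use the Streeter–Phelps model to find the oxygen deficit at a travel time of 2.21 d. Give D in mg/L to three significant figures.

k_d L₀/(k_r−k_d) = 0.111×35.3/(0.780−0.111) = 3.918/0.6690 = 5.857 mg/L.
e^(−k_d t) = e^(−0.111×2.210) = 0.7825; e^(−k_r t) = e^(−0.780×2.210) = 0.1784.
D = 5.857 × (0.7825 − 0.1784) + 1.66 × 0.1784 = 3.538 + 0.2961 = 3.834 mg/L.

D ≈ 3.83 mg/L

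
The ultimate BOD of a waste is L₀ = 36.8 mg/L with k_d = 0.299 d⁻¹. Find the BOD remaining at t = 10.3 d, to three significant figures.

L ≈ 1.69 mg/L

L_t = L₀ e^(−k_d t) = 36.8 × e^(−0.299×10.3) = 36.8 × 0.04597 = 1.692 mg/L.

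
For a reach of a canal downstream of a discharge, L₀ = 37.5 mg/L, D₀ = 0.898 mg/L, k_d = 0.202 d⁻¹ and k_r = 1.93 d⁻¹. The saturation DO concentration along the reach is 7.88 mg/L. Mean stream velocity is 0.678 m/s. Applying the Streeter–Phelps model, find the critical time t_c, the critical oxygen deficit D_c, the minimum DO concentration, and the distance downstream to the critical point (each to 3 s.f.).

t_c ≈ 1.17 d; D_c ≈ 3.10 mg/L; min DO ≈ 4.78 mg/L; x_c ≈ 68.7 km

With k_r/k_d = 9.554 and 1 − D₀(k_r−k_d)/(k_d L₀) = 0.7951,
t_c = ln(9.554 × 0.7951) / (1.93 − 0.202) = ln(7.597) / 1.728 = 2.028/1.728 = 1.173 d.
L(t_c) = L₀ e^(−k_d t_c) = 37.5 × 0.7890 = 29.59 mg/L, and at the critical point k_r D_c = k_d L, so D_c = (0.202/1.93) × 29.59 = 3.097 mg/L.
Minimum DO = C_s − D_c = 7.88 − 3.097 = 4.783 mg/L.
x_c = v t_c = 0.678 m/s × 1.173 d × 86400 s/d = 68740 m ≈ 68.7 km.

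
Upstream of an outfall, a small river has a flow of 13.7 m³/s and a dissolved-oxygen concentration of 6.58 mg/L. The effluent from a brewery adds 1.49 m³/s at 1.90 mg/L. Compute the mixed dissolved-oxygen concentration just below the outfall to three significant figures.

Flow-weighted mixing: C = (Q_r C_r + Q_w C_w)/(Q_r + Q_w)
= (13.7×6.58 + 1.49×1.90)/(13.7 + 1.49) = 92.98/15.19 = 6.121 mg/L.

6.12 mg/L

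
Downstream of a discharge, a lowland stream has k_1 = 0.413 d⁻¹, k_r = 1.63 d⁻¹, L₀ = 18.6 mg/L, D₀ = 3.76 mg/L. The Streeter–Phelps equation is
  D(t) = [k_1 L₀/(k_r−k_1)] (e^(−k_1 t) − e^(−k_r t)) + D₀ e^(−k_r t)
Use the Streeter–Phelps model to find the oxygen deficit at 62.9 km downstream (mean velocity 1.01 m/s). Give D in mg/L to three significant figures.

Travel time t = x/v = 62.9 km / (1.01 m/s) = 62900 m / 1.01 m/s = 62280 s = 0.7208 d.
k_1 L₀/(k_r−k_1) = 0.413×18.6/(1.63−0.413) = 7.682/1.217 = 6.312 mg/L.
e^(−k_1 t) = e^(−0.413×0.7208) = 0.7425; e^(−k_r t) = e^(−1.63×0.7208) = 0.3088.
D = 6.312 × (0.7425 − 0.3088) + 3.76 × 0.3088 = 2.737 + 1.161 = 3.899 mg/L.

D ≈ 3.90 mg/L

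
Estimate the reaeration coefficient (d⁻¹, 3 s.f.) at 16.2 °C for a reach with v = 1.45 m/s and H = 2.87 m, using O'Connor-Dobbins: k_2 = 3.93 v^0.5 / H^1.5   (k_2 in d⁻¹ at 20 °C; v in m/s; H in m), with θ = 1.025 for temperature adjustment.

k_2(20) = 3.93 × 1.45^0.5 / 2.87^1.5 = 3.93 × 1.204 / 4.862 = 0.9733 d⁻¹.
k_2(16.2) = 0.9733 × 1.025^(16.2−20) = 0.9733 × 0.9104 = 0.8861 d⁻¹.

k_2 ≈ 0.886 d⁻¹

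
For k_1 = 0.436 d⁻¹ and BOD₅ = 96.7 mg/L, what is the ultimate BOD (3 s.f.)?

BOD₅ = L₀(1 − e^(−5k_1)) ⇒ L₀ = BOD₅ / (1 − e^(−5×0.436))
= 96.7 / (1 − 0.1130) = 96.7 / 0.8870 = 109.0 mg/L.

L₀ ≈ 109 mg/L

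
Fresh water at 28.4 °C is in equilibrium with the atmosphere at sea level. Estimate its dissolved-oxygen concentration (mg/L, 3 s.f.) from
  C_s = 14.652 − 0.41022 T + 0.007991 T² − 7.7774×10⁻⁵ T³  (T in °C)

C_s ≈ 7.67 mg/L

C_s = 14.652 − 0.41022×28.4 + 0.007991×28.4² − 7.7774×10⁻⁵×28.4³ = 7.665 mg/L.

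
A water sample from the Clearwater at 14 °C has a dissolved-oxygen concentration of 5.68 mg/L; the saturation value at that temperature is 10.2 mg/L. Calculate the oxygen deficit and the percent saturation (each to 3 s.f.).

D ≈ 4.52 mg/L; 55.7 % saturation

D = C_s − C = 10.2 − 5.68 = 4.52 mg/L.
% saturation = 5.68/10.2 × 100 = 55.7 %.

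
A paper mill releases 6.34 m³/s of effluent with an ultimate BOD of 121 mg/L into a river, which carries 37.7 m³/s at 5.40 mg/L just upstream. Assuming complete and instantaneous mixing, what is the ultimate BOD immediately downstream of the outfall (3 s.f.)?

Flow-weighted mixing: C = (Q_r C_r + Q_w C_w)/(Q_r + Q_w)
= (37.7×5.40 + 6.34×121)/(37.7 + 6.34) = 970.7/44.04 = 22.04 mg/L.

22.0 mg/L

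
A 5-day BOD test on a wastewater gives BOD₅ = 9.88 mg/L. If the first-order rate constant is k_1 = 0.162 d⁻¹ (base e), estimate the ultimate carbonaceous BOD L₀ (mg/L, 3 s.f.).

BOD₅ = L₀(1 − e^(−5k_1)) ⇒ L₀ = BOD₅ / (1 − e^(−5×0.162))
= 9.88 / (1 − 0.4449) = 9.88 / 0.5551 = 17.80 mg/L.

L₀ ≈ 17.8 mg/L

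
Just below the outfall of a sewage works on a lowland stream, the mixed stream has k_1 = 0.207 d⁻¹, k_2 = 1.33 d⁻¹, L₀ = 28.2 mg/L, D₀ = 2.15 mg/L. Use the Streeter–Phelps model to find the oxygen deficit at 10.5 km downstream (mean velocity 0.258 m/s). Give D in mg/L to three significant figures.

D ≈ 3.09 mg/L

Travel time t = x/v = 10.5 km / (0.258 m/s) = 10500 m / 0.258 m/s = 40700 s = 0.4710 d.
k_1 L₀/(k_2−k_1) = 0.207×28.2/(1.33−0.207) = 5.837/1.123 = 5.198 mg/L.
e^(−k_1 t) = e^(−0.207×0.4710) = 0.9071; e^(−k_2 t) = e^(−1.33×0.4710) = 0.5345.
D = 5.198 × (0.9071 − 0.5345) + 2.15 × 0.5345 = 1.937 + 1.149 = 3.086 mg/L.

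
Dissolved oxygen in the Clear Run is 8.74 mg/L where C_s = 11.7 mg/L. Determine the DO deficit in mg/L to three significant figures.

D ≈ 2.96 mg/L

D = C_s − C = 11.7 − 8.74 = 2.96 mg/L.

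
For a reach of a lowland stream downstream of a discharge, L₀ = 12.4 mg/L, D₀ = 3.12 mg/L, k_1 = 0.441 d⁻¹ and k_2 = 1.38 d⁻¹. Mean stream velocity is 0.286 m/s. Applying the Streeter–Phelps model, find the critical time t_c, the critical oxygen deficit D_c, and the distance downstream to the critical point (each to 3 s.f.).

With k_2/k_1 = 3.129 and 1 − D₀(k_2−k_1)/(k_1 L₀) = 0.4643,
t_c = ln(3.129 × 0.4643) / (1.38 − 0.441) = ln(1.453) / 0.9390 = 0.3735/0.9390 = 0.3977 d.
L(t_c) = L₀ e^(−k_1 t_c) = 12.4 × 0.8391 = 10.41 mg/L, and at the critical point k_2 D_c = k_1 L, so D_c = (0.441/1.38) × 10.41 = 3.325 mg/L.
x_c = v t_c = 0.286 m/s × 0.3977 d × 86400 s/d = 9828 m ≈ 9.83 km.

t_c ≈ 0.398 d; D_c ≈ 3.33 mg/L; x_c ≈ 9.83 km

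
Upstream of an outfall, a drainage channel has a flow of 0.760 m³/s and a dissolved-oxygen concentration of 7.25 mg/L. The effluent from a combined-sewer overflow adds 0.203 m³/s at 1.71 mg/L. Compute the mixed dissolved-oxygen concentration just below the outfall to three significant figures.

6.08 mg/L

Flow-weighted mixing: C = (Q_r C_r + Q_w C_w)/(Q_r + Q_w)
= (0.760×7.25 + 0.203×1.71)/(0.760 + 0.203) = 5.857/0.9630 = 6.082 mg/L.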